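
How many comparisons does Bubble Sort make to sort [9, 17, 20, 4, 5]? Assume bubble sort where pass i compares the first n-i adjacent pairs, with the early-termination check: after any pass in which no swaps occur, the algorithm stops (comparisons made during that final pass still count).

Pass 1: compare adjacent pairs (0,1)..(3,4) = 4 comparison(s), 2 swap(s) -> [9, 17, 4, 5, 20]
Pass 2: compare adjacent pairs (0,1)..(2,3) = 3 comparison(s), 2 swap(s) -> [9, 4, 5, 17, 20]
Pass 3: compare adjacent pairs (0,1)..(1,2) = 2 comparison(s), 2 swap(s) -> [4, 5, 9, 17, 20]
Pass 4: compare adjacent pairs (0,1)..(0,1) = 1 comparison(s), 0 swap(s) -> [4, 5, 9, 17, 20]
No swaps in this pass, so bubble sort stops here.
Total comparisons: 4 + 3 + 2 + 1 = 10


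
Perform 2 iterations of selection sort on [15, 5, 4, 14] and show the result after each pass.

Pass 1: Select minimum 4 at index 2, swap -> [4, 5, 15, 14]
Pass 2: Select minimum 5 at index 1, swap -> [4, 5, 15, 14]


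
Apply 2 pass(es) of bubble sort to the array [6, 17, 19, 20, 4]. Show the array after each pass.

After pass 1: [6, 17, 19, 4, 20] (1 swaps)
After pass 2: [6, 17, 4, 19, 20] (1 swaps)
Total swaps: 2


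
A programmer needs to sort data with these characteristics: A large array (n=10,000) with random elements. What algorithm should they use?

Best choice: Quicksort or Mergesort
Reason: Both have O(n log n) average case; quicksort has lower constant factors


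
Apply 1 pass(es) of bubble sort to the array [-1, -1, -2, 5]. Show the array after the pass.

After pass 1: [-1, -2, -1, 5] (1 swaps)
Total swaps: 1


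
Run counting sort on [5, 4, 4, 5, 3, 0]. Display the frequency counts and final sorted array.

Count array: [1, 0, 0, 1, 2, 2]
(count[i] = number of elements equal to i)
Cumulative count: [1, 1, 1, 2, 4, 6]
Sorted: [0, 3, 4, 4, 5, 5]


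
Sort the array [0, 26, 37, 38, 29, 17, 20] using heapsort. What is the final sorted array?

Build heap: [38, 29, 37, 26, 0, 17, 20]
Extract 38: [37, 29, 20, 26, 0, 17, 38]
Extract 37: [29, 26, 20, 17, 0, 37, 38]
Extract 29: [26, 17, 20, 0, 29, 37, 38]
Extract 26: [20, 17, 0, 26, 29, 37, 38]
Extract 20: [17, 0, 20, 26, 29, 37, 38]
Extract 17: [0, 17, 20, 26, 29, 37, 38]


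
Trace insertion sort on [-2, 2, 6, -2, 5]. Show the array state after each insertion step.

First element -2 is already 'sorted'
Insert 2: shifted 0 elements -> [-2, 2, 6, -2, 5]
Insert 6: shifted 0 elements -> [-2, 2, 6, -2, 5]
Insert -2: shifted 2 elements -> [-2, -2, 2, 6, 5]
Insert 5: shifted 1 elements -> [-2, -2, 2, 5, 6]


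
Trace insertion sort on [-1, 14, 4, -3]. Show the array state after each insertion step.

First element -1 is already 'sorted'
Insert 14: shifted 0 elements -> [-1, 14, 4, -3]
Insert 4: shifted 1 elements -> [-1, 4, 14, -3]
Insert -3: shifted 3 elements -> [-3, -1, 4, 14]


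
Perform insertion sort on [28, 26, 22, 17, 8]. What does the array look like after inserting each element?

First element 28 is already 'sorted'
Insert 26: shifted 1 elements -> [26, 28, 22, 17, 8]
Insert 22: shifted 2 elements -> [22, 26, 28, 17, 8]
Insert 17: shifted 3 elements -> [17, 22, 26, 28, 8]
Insert 8: shifted 4 elements -> [8, 17, 22, 26, 28]


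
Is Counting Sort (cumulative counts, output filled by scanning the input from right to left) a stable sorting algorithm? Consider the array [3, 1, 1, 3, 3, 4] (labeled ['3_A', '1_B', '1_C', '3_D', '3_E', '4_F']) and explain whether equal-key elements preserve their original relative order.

Trace Counting Sort on the labeled array (the key is the number; the letter only tracks identity):
  Counts for values 0..4: [0, 2, 0, 3, 1]
  Cumulative counts: [0, 2, 2, 5, 6]
  Scan right to left: place 4_F at output index 5
  Scan right to left: place 3_E at output index 4
  Scan right to left: place 3_D at output index 3
  Scan right to left: place 1_C at output index 1
  Scan right to left: place 1_B at output index 0
  Scan right to left: place 3_A at output index 2
  Output: [1_B, 1_C, 3_A, 3_D, 3_E, 4_F]
Equal keys:
  value 1: originally 1_B, 1_C; after sorting 1_B, 1_C -> order preserved
  value 3: originally 3_A, 3_D, 3_E; after sorting 3_A, 3_D, 3_E -> order preserved
All equal keys kept their original relative order. Counting Sort is stable: scanning the input right to left with decreasing cumulative counts places later duplicates at later output positions.
Answer: Stable


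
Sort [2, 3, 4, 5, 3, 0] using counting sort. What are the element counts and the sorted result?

Count array: [1, 0, 1, 2, 1, 1]
(count[i] = number of elements equal to i)
Cumulative count: [1, 1, 2, 4, 5, 6]
Sorted: [0, 2, 3, 3, 4, 5]


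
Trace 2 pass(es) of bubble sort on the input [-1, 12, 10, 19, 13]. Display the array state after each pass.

After pass 1: [-1, 10, 12, 13, 19] (2 swaps)
After pass 2: [-1, 10, 12, 13, 19] (0 swaps)
Total swaps: 2


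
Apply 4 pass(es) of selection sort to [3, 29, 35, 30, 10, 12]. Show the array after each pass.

Pass 1: Select minimum 3 at index 0, swap -> [3, 29, 35, 30, 10, 12]
Pass 2: Select minimum 10 at index 4, swap -> [3, 10, 35, 30, 29, 12]
Pass 3: Select minimum 12 at index 5, swap -> [3, 10, 12, 30, 29, 35]
Pass 4: Select minimum 29 at index 4, swap -> [3, 10, 12, 29, 30, 35]


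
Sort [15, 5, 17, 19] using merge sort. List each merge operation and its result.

Divide and conquer:
  Merge [15] + [5] -> [5, 15]
  Merge [17] + [19] -> [17, 19]
  Merge [5, 15] + [17, 19] -> [5, 15, 17, 19]


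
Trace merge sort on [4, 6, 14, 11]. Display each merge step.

Divide and conquer:
  Merge [4] + [6] -> [4, 6]
  Merge [14] + [11] -> [11, 14]
  Merge [4, 6] + [11, 14] -> [4, 6, 11, 14]


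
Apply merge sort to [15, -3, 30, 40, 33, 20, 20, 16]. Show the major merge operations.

Divide and conquer:
  Merge [15] + [-3] -> [-3, 15]
  Merge [30] + [40] -> [30, 40]
  Merge [-3, 15] + [30, 40] -> [-3, 15, 30, 40]
  Merge [33] + [20] -> [20, 33]
  Merge [20] + [16] -> [16, 20]
  Merge [20, 33] + [16, 20] -> [16, 20, 20, 33]
  Merge [-3, 15, 30, 40] + [16, 20, 20, 33] -> [-3, 15, 16, 20, 20, 30, 33, 40]


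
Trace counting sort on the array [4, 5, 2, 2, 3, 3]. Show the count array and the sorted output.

Count array: [0, 0, 2, 2, 1, 1]
(count[i] = number of elements equal to i)
Cumulative count: [0, 0, 2, 4, 5, 6]
Sorted: [2, 2, 3, 3, 4, 5]


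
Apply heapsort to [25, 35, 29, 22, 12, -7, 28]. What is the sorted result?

Build heap: [35, 25, 29, 22, 12, -7, 28]
Extract 35: [29, 25, 28, 22, 12, -7, 35]
Extract 29: [28, 25, -7, 22, 12, 29, 35]
Extract 28: [25, 22, -7, 12, 28, 29, 35]
Extract 25: [22, 12, -7, 25, 28, 29, 35]
Extract 22: [12, -7, 22, 25, 28, 29, 35]
Extract 12: [-7, 12, 22, 25, 28, 29, 35]


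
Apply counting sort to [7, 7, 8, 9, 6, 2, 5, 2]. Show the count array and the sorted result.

Count array: [0, 0, 2, 0, 0, 1, 1, 2, 1, 1]
(count[i] = number of elements equal to i)
Cumulative count: [0, 0, 2, 2, 2, 3, 4, 6, 7, 8]
Sorted: [2, 2, 5, 6, 7, 7, 8, 9]


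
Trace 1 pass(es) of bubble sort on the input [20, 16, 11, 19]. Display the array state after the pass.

After pass 1: [16, 11, 19, 20] (3 swaps)
Total swaps: 3


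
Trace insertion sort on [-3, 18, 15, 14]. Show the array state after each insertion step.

First element -3 is already 'sorted'
Insert 18: shifted 0 elements -> [-3, 18, 15, 14]
Insert 15: shifted 1 elements -> [-3, 15, 18, 14]
Insert 14: shifted 2 elements -> [-3, 14, 15, 18]


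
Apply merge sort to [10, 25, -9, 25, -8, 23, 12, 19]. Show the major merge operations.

Divide and conquer:
  Merge [10] + [25] -> [10, 25]
  Merge [-9] + [25] -> [-9, 25]
  Merge [10, 25] + [-9, 25] -> [-9, 10, 25, 25]
  Merge [-8] + [23] -> [-8, 23]
  Merge [12] + [19] -> [12, 19]
  Merge [-8, 23] + [12, 19] -> [-8, 12, 19, 23]
  Merge [-9, 10, 25, 25] + [-8, 12, 19, 23] -> [-9, -8, 10, 12, 19, 23, 25, 25]


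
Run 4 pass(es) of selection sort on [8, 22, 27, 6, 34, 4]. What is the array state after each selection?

Pass 1: Select minimum 4 at index 5, swap -> [4, 22, 27, 6, 34, 8]
Pass 2: Select minimum 6 at index 3, swap -> [4, 6, 27, 22, 34, 8]
Pass 3: Select minimum 8 at index 5, swap -> [4, 6, 8, 22, 34, 27]
Pass 4: Select minimum 22 at index 3, swap -> [4, 6, 8, 22, 34, 27]


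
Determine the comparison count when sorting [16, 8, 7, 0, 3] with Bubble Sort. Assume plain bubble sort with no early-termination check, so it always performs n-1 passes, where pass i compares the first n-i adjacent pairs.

Pass 1: compare adjacent pairs (0,1)..(3,4) = 4 comparison(s), 4 swap(s) -> [8, 7, 0, 3, 16]
Pass 2: compare adjacent pairs (0,1)..(2,3) = 3 comparison(s), 3 swap(s) -> [7, 0, 3, 8, 16]
Pass 3: compare adjacent pairs (0,1)..(1,2) = 2 comparison(s), 2 swap(s) -> [0, 3, 7, 8, 16]
Pass 4: compare adjacent pairs (0,1)..(0,1) = 1 comparison(s), 0 swap(s) -> [0, 3, 7, 8, 16]
Total comparisons: 4 + 3 + 2 + 1 = 10


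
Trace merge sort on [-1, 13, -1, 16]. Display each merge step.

Divide and conquer:
  Merge [-1] + [13] -> [-1, 13]
  Merge [-1] + [16] -> [-1, 16]
  Merge [-1, 13] + [-1, 16] -> [-1, -1, 13, 16]


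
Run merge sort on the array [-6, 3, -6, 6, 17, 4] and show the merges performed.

Divide and conquer:
  Merge [3] + [-6] -> [-6, 3]
  Merge [-6] + [-6, 3] -> [-6, -6, 3]
  Merge [17] + [4] -> [4, 17]
  Merge [6] + [4, 17] -> [4, 6, 17]
  Merge [-6, -6, 3] + [4, 6, 17] -> [-6, -6, 3, 4, 6, 17]


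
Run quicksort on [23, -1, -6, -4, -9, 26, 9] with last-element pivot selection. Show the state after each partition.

Partition 1: pivot=9 at index 4 -> [-1, -6, -4, -9, 9, 26, 23]
Partition 2: pivot=-9 at index 0 -> [-9, -6, -4, -1, 9, 26, 23]
Partition 3: pivot=-1 at index 3 -> [-9, -6, -4, -1, 9, 26, 23]
Partition 4: pivot=-4 at index 2 -> [-9, -6, -4, -1, 9, 26, 23]
Partition 5: pivot=23 at index 5 -> [-9, -6, -4, -1, 9, 23, 26]


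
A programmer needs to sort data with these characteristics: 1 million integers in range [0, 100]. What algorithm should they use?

Best choice: Counting sort
Reason: O(n + k) where k=100 is small; linear time beats O(n log n)


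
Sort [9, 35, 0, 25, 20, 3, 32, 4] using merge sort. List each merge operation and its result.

Divide and conquer:
  Merge [9] + [35] -> [9, 35]
  Merge [0] + [25] -> [0, 25]
  Merge [9, 35] + [0, 25] -> [0, 9, 25, 35]
  Merge [20] + [3] -> [3, 20]
  Merge [32] + [4] -> [4, 32]
  Merge [3, 20] + [4, 32] -> [3, 4, 20, 32]
  Merge [0, 9, 25, 35] + [3, 4, 20, 32] -> [0, 3, 4, 9, 20, 25, 32, 35]


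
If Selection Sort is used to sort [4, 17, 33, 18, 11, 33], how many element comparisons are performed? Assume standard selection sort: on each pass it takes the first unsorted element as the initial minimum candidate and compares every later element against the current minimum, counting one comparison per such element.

Pass 1: scan indices 1..5 for the minimum = 5 comparison(s); min is 4, place at index 0 -> [4, 17, 33, 18, 11, 33]
Pass 2: scan indices 2..5 for the minimum = 4 comparison(s); min is 11, place at index 1 -> [4, 11, 33, 18, 17, 33]
Pass 3: scan indices 3..5 for the minimum = 3 comparison(s); min is 17, place at index 2 -> [4, 11, 17, 18, 33, 33]
Pass 4: scan indices 4..5 for the minimum = 2 comparison(s); min is 18, place at index 3 -> [4, 11, 17, 18, 33, 33]
Pass 5: scan indices 5..5 for the minimum = 1 comparison(s); min is 33, place at index 4 -> [4, 11, 17, 18, 33, 33]
Selection sort always scans the whole unsorted suffix, so the count is (n-1) + (n-2) + ... + 1 = n(n-1)/2 = 6*5/2 = 15 regardless of the input order.
Total comparisons: 5 + 4 + 3 + 2 + 1 = 15


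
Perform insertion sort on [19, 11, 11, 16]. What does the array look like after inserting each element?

First element 19 is already 'sorted'
Insert 11: shifted 1 elements -> [11, 19, 11, 16]
Insert 11: shifted 1 elements -> [11, 11, 19, 16]
Insert 16: shifted 1 elements -> [11, 11, 16, 19]


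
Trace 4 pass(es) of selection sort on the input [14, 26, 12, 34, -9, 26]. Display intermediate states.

Pass 1: Select minimum -9 at index 4, swap -> [-9, 26, 12, 34, 14, 26]
Pass 2: Select minimum 12 at index 2, swap -> [-9, 12, 26, 34, 14, 26]
Pass 3: Select minimum 14 at index 4, swap -> [-9, 12, 14, 34, 26, 26]
Pass 4: Select minimum 26 at index 4, swap -> [-9, 12, 14, 26, 34, 26]


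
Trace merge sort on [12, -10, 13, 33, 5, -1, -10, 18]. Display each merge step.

Divide and conquer:
  Merge [12] + [-10] -> [-10, 12]
  Merge [13] + [33] -> [13, 33]
  Merge [-10, 12] + [13, 33] -> [-10, 12, 13, 33]
  Merge [5] + [-1] -> [-1, 5]
  Merge [-10] + [18] -> [-10, 18]
  Merge [-1, 5] + [-10, 18] -> [-10, -1, 5, 18]
  Merge [-10, 12, 13, 33] + [-10, -1, 5, 18] -> [-10, -10, -1, 5, 12, 13, 18, 33]


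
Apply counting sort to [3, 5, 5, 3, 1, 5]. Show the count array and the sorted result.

Count array: [0, 1, 0, 2, 0, 3]
(count[i] = number of elements equal to i)
Cumulative count: [0, 1, 1, 3, 3, 6]
Sorted: [1, 3, 3, 5, 5, 5]


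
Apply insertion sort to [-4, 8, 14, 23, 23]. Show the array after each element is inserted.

First element -4 is already 'sorted'
Insert 8: shifted 0 elements -> [-4, 8, 14, 23, 23]
Insert 14: shifted 0 elements -> [-4, 8, 14, 23, 23]
Insert 23: shifted 0 elements -> [-4, 8, 14, 23, 23]
Insert 23: shifted 0 elements -> [-4, 8, 14, 23, 23]


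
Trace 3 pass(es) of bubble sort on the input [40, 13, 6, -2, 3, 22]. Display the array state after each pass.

After pass 1: [13, 6, -2, 3, 22, 40] (5 swaps)
After pass 2: [6, -2, 3, 13, 22, 40] (3 swaps)
After pass 3: [-2, 3, 6, 13, 22, 40] (2 swaps)
Total swaps: 10


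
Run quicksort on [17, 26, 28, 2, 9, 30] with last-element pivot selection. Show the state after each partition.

Partition 1: pivot=30 at index 5 -> [17, 26, 28, 2, 9, 30]
Partition 2: pivot=9 at index 1 -> [2, 9, 28, 17, 26, 30]
Partition 3: pivot=26 at index 3 -> [2, 9, 17, 26, 28, 30]


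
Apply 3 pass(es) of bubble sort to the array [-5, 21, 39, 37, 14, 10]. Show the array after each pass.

After pass 1: [-5, 21, 37, 14, 10, 39] (3 swaps)
After pass 2: [-5, 21, 14, 10, 37, 39] (2 swaps)
After pass 3: [-5, 14, 10, 21, 37, 39] (2 swaps)
Total swaps: 7


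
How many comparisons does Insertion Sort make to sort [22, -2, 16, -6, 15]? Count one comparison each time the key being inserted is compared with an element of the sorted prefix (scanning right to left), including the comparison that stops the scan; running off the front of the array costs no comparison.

Insert -2: 22 > -2 (shift), reached front = 1 comparison(s) -> [-2, 22, 16, -6, 15]
Insert 16: 22 > 16 (shift), -2 <= 16 (stop) = 2 comparison(s) -> [-2, 16, 22, -6, 15]
Insert -6: 22 > -6 (shift), 16 > -6 (shift), -2 > -6 (shift), reached front = 3 comparison(s) -> [-6, -2, 16, 22, 15]
Insert 15: 22 > 15 (shift), 16 > 15 (shift), -2 <= 15 (stop) = 3 comparison(s) -> [-6, -2, 15, 16, 22]
Total comparisons: 1 + 2 + 3 + 3 = 9


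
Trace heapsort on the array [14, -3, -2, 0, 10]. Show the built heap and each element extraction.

Build heap: [14, 10, -2, 0, -3]
Extract 14: [10, 0, -2, -3, 14]
Extract 10: [0, -3, -2, 10, 14]
Extract 0: [-2, -3, 0, 10, 14]
Extract -2: [-3, -2, 0, 10, 14]


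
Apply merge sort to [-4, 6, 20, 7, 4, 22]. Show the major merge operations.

Divide and conquer:
  Merge [6] + [20] -> [6, 20]
  Merge [-4] + [6, 20] -> [-4, 6, 20]
  Merge [4] + [22] -> [4, 22]
  Merge [7] + [4, 22] -> [4, 7, 22]
  Merge [-4, 6, 20] + [4, 7, 22] -> [-4, 4, 6, 7, 20, 22]


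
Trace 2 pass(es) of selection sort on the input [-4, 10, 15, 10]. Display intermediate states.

Pass 1: Select minimum -4 at index 0, swap -> [-4, 10, 15, 10]
Pass 2: Select minimum 10 at index 1, swap -> [-4, 10, 15, 10]


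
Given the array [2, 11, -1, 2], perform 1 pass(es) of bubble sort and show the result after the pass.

After pass 1: [2, -1, 2, 11] (2 swaps)
Total swaps: 2


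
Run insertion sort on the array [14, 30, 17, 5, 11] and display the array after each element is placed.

First element 14 is already 'sorted'
Insert 30: shifted 0 elements -> [14, 30, 17, 5, 11]
Insert 17: shifted 1 elements -> [14, 17, 30, 5, 11]
Insert 5: shifted 3 elements -> [5, 14, 17, 30, 11]
Insert 11: shifted 3 elements -> [5, 11, 14, 17, 30]


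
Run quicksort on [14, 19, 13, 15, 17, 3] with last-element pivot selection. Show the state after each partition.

Partition 1: pivot=3 at index 0 -> [3, 19, 13, 15, 17, 14]
Partition 2: pivot=14 at index 2 -> [3, 13, 14, 15, 17, 19]
Partition 3: pivot=19 at index 5 -> [3, 13, 14, 15, 17, 19]
Partition 4: pivot=17 at index 4 -> [3, 13, 14, 15, 17, 19]


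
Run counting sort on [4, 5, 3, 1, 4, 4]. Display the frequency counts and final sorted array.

Count array: [0, 1, 0, 1, 3, 1]
(count[i] = number of elements equal to i)
Cumulative count: [0, 1, 1, 2, 5, 6]
Sorted: [1, 3, 4, 4, 4, 5]


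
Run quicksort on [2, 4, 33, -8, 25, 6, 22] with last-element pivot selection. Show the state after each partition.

Partition 1: pivot=22 at index 4 -> [2, 4, -8, 6, 22, 33, 25]
Partition 2: pivot=6 at index 3 -> [2, 4, -8, 6, 22, 33, 25]
Partition 3: pivot=-8 at index 0 -> [-8, 4, 2, 6, 22, 33, 25]
Partition 4: pivot=2 at index 1 -> [-8, 2, 4, 6, 22, 33, 25]
Partition 5: pivot=25 at index 5 -> [-8, 2, 4, 6, 22, 25, 33]


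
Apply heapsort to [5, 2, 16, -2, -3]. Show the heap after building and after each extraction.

Build heap: [16, 2, 5, -2, -3]
Extract 16: [5, 2, -3, -2, 16]
Extract 5: [2, -2, -3, 5, 16]
Extract 2: [-2, -3, 2, 5, 16]
Extract -2: [-3, -2, 2, 5, 16]


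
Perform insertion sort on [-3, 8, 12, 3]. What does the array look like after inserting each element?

First element -3 is already 'sorted'
Insert 8: shifted 0 elements -> [-3, 8, 12, 3]
Insert 12: shifted 0 elements -> [-3, 8, 12, 3]
Insert 3: shifted 2 elements -> [-3, 3, 8, 12]


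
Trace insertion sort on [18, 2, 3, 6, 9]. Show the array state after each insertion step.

First element 18 is already 'sorted'
Insert 2: shifted 1 elements -> [2, 18, 3, 6, 9]
Insert 3: shifted 1 elements -> [2, 3, 18, 6, 9]
Insert 6: shifted 1 elements -> [2, 3, 6, 18, 9]
Insert 9: shifted 1 elements -> [2, 3, 6, 9, 18]


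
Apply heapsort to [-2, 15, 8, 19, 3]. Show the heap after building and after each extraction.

Build heap: [19, 15, 8, -2, 3]
Extract 19: [15, 3, 8, -2, 19]
Extract 15: [8, 3, -2, 15, 19]
Extract 8: [3, -2, 8, 15, 19]
Extract 3: [-2, 3, 8, 15, 19]


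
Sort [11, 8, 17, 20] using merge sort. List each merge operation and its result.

Divide and conquer:
  Merge [11] + [8] -> [8, 11]
  Merge [17] + [20] -> [17, 20]
  Merge [8, 11] + [17, 20] -> [8, 11, 17, 20]


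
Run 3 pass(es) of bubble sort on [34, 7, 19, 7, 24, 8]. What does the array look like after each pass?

After pass 1: [7, 19, 7, 24, 8, 34] (5 swaps)
After pass 2: [7, 7, 19, 8, 24, 34] (2 swaps)
After pass 3: [7, 7, 8, 19, 24, 34] (1 swaps)
Total swaps: 8


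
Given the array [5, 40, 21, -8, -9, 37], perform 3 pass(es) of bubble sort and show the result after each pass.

After pass 1: [5, 21, -8, -9, 37, 40] (4 swaps)
After pass 2: [5, -8, -9, 21, 37, 40] (2 swaps)
After pass 3: [-8, -9, 5, 21, 37, 40] (2 swaps)
Total swaps: 8


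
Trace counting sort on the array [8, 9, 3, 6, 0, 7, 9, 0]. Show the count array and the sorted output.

Count array: [2, 0, 0, 1, 0, 0, 1, 1, 1, 2]
(count[i] = number of elements equal to i)
Cumulative count: [2, 2, 2, 3, 3, 3, 4, 5, 6, 8]
Sorted: [0, 0, 3, 6, 7, 8, 9, 9]


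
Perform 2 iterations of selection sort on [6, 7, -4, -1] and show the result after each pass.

Pass 1: Select minimum -4 at index 2, swap -> [-4, 7, 6, -1]
Pass 2: Select minimum -1 at index 3, swap -> [-4, -1, 6, 7]


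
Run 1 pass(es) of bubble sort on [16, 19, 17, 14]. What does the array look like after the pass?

After pass 1: [16, 17, 14, 19] (2 swaps)
Total swaps: 2


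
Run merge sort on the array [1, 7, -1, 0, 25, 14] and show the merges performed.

Divide and conquer:
  Merge [7] + [-1] -> [-1, 7]
  Merge [1] + [-1, 7] -> [-1, 1, 7]
  Merge [25] + [14] -> [14, 25]
  Merge [0] + [14, 25] -> [0, 14, 25]
  Merge [-1, 1, 7] + [0, 14, 25] -> [-1, 0, 1, 7, 14, 25]


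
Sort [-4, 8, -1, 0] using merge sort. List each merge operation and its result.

Divide and conquer:
  Merge [-4] + [8] -> [-4, 8]
  Merge [-1] + [0] -> [-1, 0]
  Merge [-4, 8] + [-1, 0] -> [-4, -1, 0, 8]


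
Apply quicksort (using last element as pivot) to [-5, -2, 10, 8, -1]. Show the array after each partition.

Partition 1: pivot=-1 at index 2 -> [-5, -2, -1, 8, 10]
Partition 2: pivot=-2 at index 1 -> [-5, -2, -1, 8, 10]
Partition 3: pivot=10 at index 4 -> [-5, -2, -1, 8, 10]


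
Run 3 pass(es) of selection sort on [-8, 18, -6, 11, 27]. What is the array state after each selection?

Pass 1: Select minimum -8 at index 0, swap -> [-8, 18, -6, 11, 27]
Pass 2: Select minimum -6 at index 2, swap -> [-8, -6, 18, 11, 27]
Pass 3: Select minimum 11 at index 3, swap -> [-8, -6, 11, 18, 27]


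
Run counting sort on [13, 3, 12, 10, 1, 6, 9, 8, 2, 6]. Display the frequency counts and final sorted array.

Count array: [0, 1, 1, 1, 0, 0, 2, 0, 1, 1, 1, 0, 1, 1]
(count[i] = number of elements equal to i)
Cumulative count: [0, 1, 2, 3, 3, 3, 5, 5, 6, 7, 8, 8, 9, 10]
Sorted: [1, 2, 3, 6, 6, 8, 9, 10, 12, 13]


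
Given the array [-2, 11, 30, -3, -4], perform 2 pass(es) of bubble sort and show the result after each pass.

After pass 1: [-2, 11, -3, -4, 30] (2 swaps)
After pass 2: [-2, -3, -4, 11, 30] (2 swaps)
Total swaps: 4


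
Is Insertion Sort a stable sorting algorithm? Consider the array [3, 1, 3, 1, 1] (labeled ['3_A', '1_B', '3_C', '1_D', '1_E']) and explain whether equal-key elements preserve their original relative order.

Trace Insertion Sort on the labeled array (the key is the number; the letter only tracks identity):
  Insert 1_B at index 0: [1_B, 3_A, 3_C, 1_D, 1_E]
  Insert 3_C at index 2: [1_B, 3_A, 3_C, 1_D, 1_E]
  Insert 1_D at index 1: [1_B, 1_D, 3_A, 3_C, 1_E]
  Insert 1_E at index 2: [1_B, 1_D, 1_E, 3_A, 3_C]
Final order: [1_B, 1_D, 1_E, 3_A, 3_C]
Equal keys:
  value 1: originally 1_B, 1_D, 1_E; after sorting 1_B, 1_D, 1_E -> order preserved
  value 3: originally 3_A, 3_C; after sorting 3_A, 3_C -> order preserved
All equal keys kept their original relative order. Insertion Sort is stable: elements are shifted only while they are strictly greater than the key, so a key is inserted after any equal elements already placed.
Answer: Stable


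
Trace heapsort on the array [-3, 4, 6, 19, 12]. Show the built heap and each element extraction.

Build heap: [19, 12, 6, 4, -3]
Extract 19: [12, 4, 6, -3, 19]
Extract 12: [6, 4, -3, 12, 19]
Extract 6: [4, -3, 6, 12, 19]
Extract 4: [-3, 4, 6, 12, 19]


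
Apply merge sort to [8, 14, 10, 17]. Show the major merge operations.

Divide and conquer:
  Merge [8] + [14] -> [8, 14]
  Merge [10] + [17] -> [10, 17]
  Merge [8, 14] + [10, 17] -> [8, 10, 14, 17]


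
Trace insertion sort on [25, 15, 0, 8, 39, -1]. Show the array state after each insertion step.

First element 25 is already 'sorted'
Insert 15: shifted 1 elements -> [15, 25, 0, 8, 39, -1]
Insert 0: shifted 2 elements -> [0, 15, 25, 8, 39, -1]
Insert 8: shifted 2 elements -> [0, 8, 15, 25, 39, -1]
Insert 39: shifted 0 elements -> [0, 8, 15, 25, 39, -1]
Insert -1: shifted 5 elements -> [-1, 0, 8, 15, 25, 39]


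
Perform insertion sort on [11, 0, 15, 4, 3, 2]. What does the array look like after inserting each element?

First element 11 is already 'sorted'
Insert 0: shifted 1 elements -> [0, 11, 15, 4, 3, 2]
Insert 15: shifted 0 elements -> [0, 11, 15, 4, 3, 2]
Insert 4: shifted 2 elements -> [0, 4, 11, 15, 3, 2]
Insert 3: shifted 3 elements -> [0, 3, 4, 11, 15, 2]
Insert 2: shifted 4 elements -> [0, 2, 3, 4, 11, 15]


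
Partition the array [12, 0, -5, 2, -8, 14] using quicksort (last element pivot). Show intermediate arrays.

Partition 1: pivot=14 at index 5 -> [12, 0, -5, 2, -8, 14]
Partition 2: pivot=-8 at index 0 -> [-8, 0, -5, 2, 12, 14]
Partition 3: pivot=12 at index 4 -> [-8, 0, -5, 2, 12, 14]
Partition 4: pivot=2 at index 3 -> [-8, 0, -5, 2, 12, 14]
Partition 5: pivot=-5 at index 1 -> [-8, -5, 0, 2, 12, 14]


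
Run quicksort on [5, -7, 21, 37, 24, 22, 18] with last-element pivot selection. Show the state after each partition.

Partition 1: pivot=18 at index 2 -> [5, -7, 18, 37, 24, 22, 21]
Partition 2: pivot=-7 at index 0 -> [-7, 5, 18, 37, 24, 22, 21]
Partition 3: pivot=21 at index 3 -> [-7, 5, 18, 21, 24, 22, 37]
Partition 4: pivot=37 at index 6 -> [-7, 5, 18, 21, 24, 22, 37]
Partition 5: pivot=22 at index 4 -> [-7, 5, 18, 21, 22, 24, 37]


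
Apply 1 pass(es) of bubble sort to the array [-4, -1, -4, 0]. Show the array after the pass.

After pass 1: [-4, -4, -1, 0] (1 swaps)
Total swaps: 1


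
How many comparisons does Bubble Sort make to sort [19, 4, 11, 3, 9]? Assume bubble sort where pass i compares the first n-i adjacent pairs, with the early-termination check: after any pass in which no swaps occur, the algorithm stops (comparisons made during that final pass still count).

Pass 1: compare adjacent pairs (0,1)..(3,4) = 4 comparison(s), 4 swap(s) -> [4, 11, 3, 9, 19]
Pass 2: compare adjacent pairs (0,1)..(2,3) = 3 comparison(s), 2 swap(s) -> [4, 3, 9, 11, 19]
Pass 3: compare adjacent pairs (0,1)..(1,2) = 2 comparison(s), 1 swap(s) -> [3, 4, 9, 11, 19]
Pass 4: compare adjacent pairs (0,1)..(0,1) = 1 comparison(s), 0 swap(s) -> [3, 4, 9, 11, 19]
No swaps in this pass, so bubble sort stops here.
Total comparisons: 4 + 3 + 2 + 1 = 10


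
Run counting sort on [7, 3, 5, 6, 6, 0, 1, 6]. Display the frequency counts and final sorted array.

Count array: [1, 1, 0, 1, 0, 1, 3, 1]
(count[i] = number of elements equal to i)
Cumulative count: [1, 2, 2, 3, 3, 4, 7, 8]
Sorted: [0, 1, 3, 5, 6, 6, 6, 7]


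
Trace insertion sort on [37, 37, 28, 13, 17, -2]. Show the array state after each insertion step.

First element 37 is already 'sorted'
Insert 37: shifted 0 elements -> [37, 37, 28, 13, 17, -2]
Insert 28: shifted 2 elements -> [28, 37, 37, 13, 17, -2]
Insert 13: shifted 3 elements -> [13, 28, 37, 37, 17, -2]
Insert 17: shifted 3 elements -> [13, 17, 28, 37, 37, -2]
Insert -2: shifted 5 elements -> [-2, 13, 17, 28, 37, 37]


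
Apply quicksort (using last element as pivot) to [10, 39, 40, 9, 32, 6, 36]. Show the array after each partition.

Partition 1: pivot=36 at index 4 -> [10, 9, 32, 6, 36, 39, 40]
Partition 2: pivot=6 at index 0 -> [6, 9, 32, 10, 36, 39, 40]
Partition 3: pivot=10 at index 2 -> [6, 9, 10, 32, 36, 39, 40]
Partition 4: pivot=40 at index 6 -> [6, 9, 10, 32, 36, 39, 40]


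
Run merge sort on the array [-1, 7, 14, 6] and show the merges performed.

Divide and conquer:
  Merge [-1] + [7] -> [-1, 7]
  Merge [14] + [6] -> [6, 14]
  Merge [-1, 7] + [6, 14] -> [-1, 6, 7, 14]


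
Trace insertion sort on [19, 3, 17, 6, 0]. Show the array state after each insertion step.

First element 19 is already 'sorted'
Insert 3: shifted 1 elements -> [3, 19, 17, 6, 0]
Insert 17: shifted 1 elements -> [3, 17, 19, 6, 0]
Insert 6: shifted 2 elements -> [3, 6, 17, 19, 0]
Insert 0: shifted 4 elements -> [0, 3, 6, 17, 19]


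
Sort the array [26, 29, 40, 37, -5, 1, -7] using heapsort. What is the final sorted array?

Build heap: [40, 37, 26, 29, -5, 1, -7]
Extract 40: [37, 29, 26, -7, -5, 1, 40]
Extract 37: [29, 1, 26, -7, -5, 37, 40]
Extract 29: [26, 1, -5, -7, 29, 37, 40]
Extract 26: [1, -7, -5, 26, 29, 37, 40]
Extract 1: [-5, -7, 1, 26, 29, 37, 40]
Extract -5: [-7, -5, 1, 26, 29, 37, 40]


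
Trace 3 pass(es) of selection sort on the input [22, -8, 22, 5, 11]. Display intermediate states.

Pass 1: Select minimum -8 at index 1, swap -> [-8, 22, 22, 5, 11]
Pass 2: Select minimum 5 at index 3, swap -> [-8, 5, 22, 22, 11]
Pass 3: Select minimum 11 at index 4, swap -> [-8, 5, 11, 22, 22]


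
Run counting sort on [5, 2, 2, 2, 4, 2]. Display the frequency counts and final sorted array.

Count array: [0, 0, 4, 0, 1, 1]
(count[i] = number of elements equal to i)
Cumulative count: [0, 0, 4, 4, 5, 6]
Sorted: [2, 2, 2, 2, 4, 5]


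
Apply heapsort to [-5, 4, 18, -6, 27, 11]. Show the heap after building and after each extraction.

Build heap: [27, 4, 18, -6, -5, 11]
Extract 27: [18, 4, 11, -6, -5, 27]
Extract 18: [11, 4, -5, -6, 18, 27]
Extract 11: [4, -6, -5, 11, 18, 27]
Extract 4: [-5, -6, 4, 11, 18, 27]
Extract -5: [-6, -5, 4, 11, 18, 27]


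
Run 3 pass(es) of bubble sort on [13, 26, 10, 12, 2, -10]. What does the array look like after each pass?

After pass 1: [13, 10, 12, 2, -10, 26] (4 swaps)
After pass 2: [10, 12, 2, -10, 13, 26] (4 swaps)
After pass 3: [10, 2, -10, 12, 13, 26] (2 swaps)
Total swaps: 10


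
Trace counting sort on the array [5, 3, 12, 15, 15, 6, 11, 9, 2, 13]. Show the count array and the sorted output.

Count array: [0, 0, 1, 1, 0, 1, 1, 0, 0, 1, 0, 1, 1, 1, 0, 2]
(count[i] = number of elements equal to i)
Cumulative count: [0, 0, 1, 2, 2, 3, 4, 4, 4, 5, 5, 6, 7, 8, 8, 10]
Sorted: [2, 3, 5, 6, 9, 11, 12, 13, 15, 15]


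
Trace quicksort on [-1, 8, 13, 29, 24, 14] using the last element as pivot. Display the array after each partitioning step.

Partition 1: pivot=14 at index 3 -> [-1, 8, 13, 14, 24, 29]
Partition 2: pivot=13 at index 2 -> [-1, 8, 13, 14, 24, 29]
Partition 3: pivot=8 at index 1 -> [-1, 8, 13, 14, 24, 29]
Partition 4: pivot=29 at index 5 -> [-1, 8, 13, 14, 24, 29]


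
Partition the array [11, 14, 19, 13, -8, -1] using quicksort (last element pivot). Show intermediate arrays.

Partition 1: pivot=-1 at index 1 -> [-8, -1, 19, 13, 11, 14]
Partition 2: pivot=14 at index 4 -> [-8, -1, 13, 11, 14, 19]
Partition 3: pivot=11 at index 2 -> [-8, -1, 11, 13, 14, 19]


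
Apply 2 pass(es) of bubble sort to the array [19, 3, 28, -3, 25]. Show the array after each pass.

After pass 1: [3, 19, -3, 25, 28] (3 swaps)
After pass 2: [3, -3, 19, 25, 28] (1 swaps)
Total swaps: 4


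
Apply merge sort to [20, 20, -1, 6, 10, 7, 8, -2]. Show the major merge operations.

Divide and conquer:
  Merge [20] + [20] -> [20, 20]
  Merge [-1] + [6] -> [-1, 6]
  Merge [20, 20] + [-1, 6] -> [-1, 6, 20, 20]
  Merge [10] + [7] -> [7, 10]
  Merge [8] + [-2] -> [-2, 8]
  Merge [7, 10] + [-2, 8] -> [-2, 7, 8, 10]
  Merge [-1, 6, 20, 20] + [-2, 7, 8, 10] -> [-2, -1, 6, 7, 8, 10, 20, 20]


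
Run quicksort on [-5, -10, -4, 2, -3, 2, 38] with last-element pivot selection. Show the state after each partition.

Partition 1: pivot=38 at index 6 -> [-5, -10, -4, 2, -3, 2, 38]
Partition 2: pivot=2 at index 5 -> [-5, -10, -4, 2, -3, 2, 38]
Partition 3: pivot=-3 at index 3 -> [-5, -10, -4, -3, 2, 2, 38]
Partition 4: pivot=-4 at index 2 -> [-5, -10, -4, -3, 2, 2, 38]
Partition 5: pivot=-10 at index 0 -> [-10, -5, -4, -3, 2, 2, 38]


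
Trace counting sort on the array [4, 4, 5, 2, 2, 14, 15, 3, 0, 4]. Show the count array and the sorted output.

Count array: [1, 0, 2, 1, 3, 1, 0, 0, 0, 0, 0, 0, 0, 0, 1, 1]
(count[i] = number of elements equal to i)
Cumulative count: [1, 1, 3, 4, 7, 8, 8, 8, 8, 8, 8, 8, 8, 8, 9, 10]
Sorted: [0, 2, 2, 3, 4, 4, 4, 5, 14, 15]


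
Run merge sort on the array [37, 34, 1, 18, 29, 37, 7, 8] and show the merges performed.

Divide and conquer:
  Merge [37] + [34] -> [34, 37]
  Merge [1] + [18] -> [1, 18]
  Merge [34, 37] + [1, 18] -> [1, 18, 34, 37]
  Merge [29] + [37] -> [29, 37]
  Merge [7] + [8] -> [7, 8]
  Merge [29, 37] + [7, 8] -> [7, 8, 29, 37]
  Merge [1, 18, 34, 37] + [7, 8, 29, 37] -> [1, 7, 8, 18, 29, 34, 37, 37]


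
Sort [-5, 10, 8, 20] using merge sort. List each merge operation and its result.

Divide and conquer:
  Merge [-5] + [10] -> [-5, 10]
  Merge [8] + [20] -> [8, 20]
  Merge [-5, 10] + [8, 20] -> [-5, 8, 10, 20]


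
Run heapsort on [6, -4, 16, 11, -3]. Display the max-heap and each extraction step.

Build heap: [16, 11, 6, -4, -3]
Extract 16: [11, -3, 6, -4, 16]
Extract 11: [6, -3, -4, 11, 16]
Extract 6: [-3, -4, 6, 11, 16]
Extract -3: [-4, -3, 6, 11, 16]


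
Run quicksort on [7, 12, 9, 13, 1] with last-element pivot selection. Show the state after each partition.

Partition 1: pivot=1 at index 0 -> [1, 12, 9, 13, 7]
Partition 2: pivot=7 at index 1 -> [1, 7, 9, 13, 12]
Partition 3: pivot=12 at index 3 -> [1, 7, 9, 12, 13]


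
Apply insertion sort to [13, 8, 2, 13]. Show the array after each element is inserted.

First element 13 is already 'sorted'
Insert 8: shifted 1 elements -> [8, 13, 2, 13]
Insert 2: shifted 2 elements -> [2, 8, 13, 13]
Insert 13: shifted 0 elements -> [2, 8, 13, 13]


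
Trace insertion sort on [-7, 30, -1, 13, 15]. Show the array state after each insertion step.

First element -7 is already 'sorted'
Insert 30: shifted 0 elements -> [-7, 30, -1, 13, 15]
Insert -1: shifted 1 elements -> [-7, -1, 30, 13, 15]
Insert 13: shifted 1 elements -> [-7, -1, 13, 30, 15]
Insert 15: shifted 1 elements -> [-7, -1, 13, 15, 30]


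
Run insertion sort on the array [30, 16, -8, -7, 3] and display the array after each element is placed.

First element 30 is already 'sorted'
Insert 16: shifted 1 elements -> [16, 30, -8, -7, 3]
Insert -8: shifted 2 elements -> [-8, 16, 30, -7, 3]
Insert -7: shifted 2 elements -> [-8, -7, 16, 30, 3]
Insert 3: shifted 2 elements -> [-8, -7, 3, 16, 30]


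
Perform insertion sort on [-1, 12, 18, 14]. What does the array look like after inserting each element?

First element -1 is already 'sorted'
Insert 12: shifted 0 elements -> [-1, 12, 18, 14]
Insert 18: shifted 0 elements -> [-1, 12, 18, 14]
Insert 14: shifted 1 elements -> [-1, 12, 14, 18]


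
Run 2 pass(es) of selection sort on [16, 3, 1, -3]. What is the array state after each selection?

Pass 1: Select minimum -3 at index 3, swap -> [-3, 3, 1, 16]
Pass 2: Select minimum 1 at index 2, swap -> [-3, 1, 3, 16]


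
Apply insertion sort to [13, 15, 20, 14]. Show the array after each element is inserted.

First element 13 is already 'sorted'
Insert 15: shifted 0 elements -> [13, 15, 20, 14]
Insert 20: shifted 0 elements -> [13, 15, 20, 14]
Insert 14: shifted 2 elements -> [13, 14, 15, 20]


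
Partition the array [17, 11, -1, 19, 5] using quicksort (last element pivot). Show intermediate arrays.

Partition 1: pivot=5 at index 1 -> [-1, 5, 17, 19, 11]
Partition 2: pivot=11 at index 2 -> [-1, 5, 11, 19, 17]
Partition 3: pivot=17 at index 3 -> [-1, 5, 11, 17, 19]


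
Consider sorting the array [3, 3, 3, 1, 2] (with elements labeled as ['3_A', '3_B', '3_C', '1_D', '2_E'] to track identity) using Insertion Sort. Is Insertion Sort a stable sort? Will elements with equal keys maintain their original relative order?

Trace Insertion Sort on the labeled array (the key is the number; the letter only tracks identity):
  Insert 3_B at index 1: [3_A, 3_B, 3_C, 1_D, 2_E]
  Insert 3_C at index 2: [3_A, 3_B, 3_C, 1_D, 2_E]
  Insert 1_D at index 0: [1_D, 3_A, 3_B, 3_C, 2_E]
  Insert 2_E at index 1: [1_D, 2_E, 3_A, 3_B, 3_C]
Final order: [1_D, 2_E, 3_A, 3_B, 3_C]
Equal keys:
  value 3: originally 3_A, 3_B, 3_C; after sorting 3_A, 3_B, 3_C -> order preserved
All equal keys kept their original relative order. Insertion Sort is stable: elements are shifted only while they are strictly greater than the key, so a key is inserted after any equal elements already placed.
Answer: Stable


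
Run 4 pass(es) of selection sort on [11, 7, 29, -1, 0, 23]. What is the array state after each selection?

Pass 1: Select minimum -1 at index 3, swap -> [-1, 7, 29, 11, 0, 23]
Pass 2: Select minimum 0 at index 4, swap -> [-1, 0, 29, 11, 7, 23]
Pass 3: Select minimum 7 at index 4, swap -> [-1, 0, 7, 11, 29, 23]
Pass 4: Select minimum 11 at index 3, swap -> [-1, 0, 7, 11, 29, 23]


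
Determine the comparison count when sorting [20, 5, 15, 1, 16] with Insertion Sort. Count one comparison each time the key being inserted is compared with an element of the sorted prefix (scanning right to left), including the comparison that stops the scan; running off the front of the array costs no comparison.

Insert 5: 20 > 5 (shift), reached front = 1 comparison(s) -> [5, 20, 15, 1, 16]
Insert 15: 20 > 15 (shift), 5 <= 15 (stop) = 2 comparison(s) -> [5, 15, 20, 1, 16]
Insert 1: 20 > 1 (shift), 15 > 1 (shift), 5 > 1 (shift), reached front = 3 comparison(s) -> [1, 5, 15, 20, 16]
Insert 16: 20 > 16 (shift), 15 <= 16 (stop) = 2 comparison(s) -> [1, 5, 15, 16, 20]
Total comparisons: 1 + 2 + 3 + 2 = 8


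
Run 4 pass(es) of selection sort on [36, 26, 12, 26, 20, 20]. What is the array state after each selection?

Pass 1: Select minimum 12 at index 2, swap -> [12, 26, 36, 26, 20, 20]
Pass 2: Select minimum 20 at index 4, swap -> [12, 20, 36, 26, 26, 20]
Pass 3: Select minimum 20 at index 5, swap -> [12, 20, 20, 26, 26, 36]
Pass 4: Select minimum 26 at index 3, swap -> [12, 20, 20, 26, 26, 36]


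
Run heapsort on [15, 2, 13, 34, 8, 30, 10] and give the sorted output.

Build heap: [34, 15, 30, 2, 8, 13, 10]
Extract 34: [30, 15, 13, 2, 8, 10, 34]
Extract 30: [15, 10, 13, 2, 8, 30, 34]
Extract 15: [13, 10, 8, 2, 15, 30, 34]
Extract 13: [10, 2, 8, 13, 15, 30, 34]
Extract 10: [8, 2, 10, 13, 15, 30, 34]
Extract 8: [2, 8, 10, 13, 15, 30, 34]


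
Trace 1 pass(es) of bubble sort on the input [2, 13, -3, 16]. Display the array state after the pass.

After pass 1: [2, -3, 13, 16] (1 swaps)
Total swaps: 1


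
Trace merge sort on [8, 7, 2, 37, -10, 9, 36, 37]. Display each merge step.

Divide and conquer:
  Merge [8] + [7] -> [7, 8]
  Merge [2] + [37] -> [2, 37]
  Merge [7, 8] + [2, 37] -> [2, 7, 8, 37]
  Merge [-10] + [9] -> [-10, 9]
  Merge [36] + [37] -> [36, 37]
  Merge [-10, 9] + [36, 37] -> [-10, 9, 36, 37]
  Merge [2, 7, 8, 37] + [-10, 9, 36, 37] -> [-10, 2, 7, 8, 9, 36, 37, 37]


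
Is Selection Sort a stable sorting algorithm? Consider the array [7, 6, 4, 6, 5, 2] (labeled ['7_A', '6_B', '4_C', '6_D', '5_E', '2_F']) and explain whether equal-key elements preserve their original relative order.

Trace Selection Sort on the labeled array (the key is the number; the letter only tracks identity):
  Pass 1: minimum of unsorted part is 2_F at index 5; swap it with 7_A at index 0 -> [2_F, 6_B, 4_C, 6_D, 5_E, 7_A]
  Pass 2: minimum of unsorted part is 4_C at index 2; swap it with 6_B at index 1 -> [2_F, 4_C, 6_B, 6_D, 5_E, 7_A]
  Pass 3: minimum of unsorted part is 5_E at index 4; swap it with 6_B at index 2 -> [2_F, 4_C, 5_E, 6_D, 6_B, 7_A]
  Pass 4: minimum 6_D is already at index 3; no swap -> [2_F, 4_C, 5_E, 6_D, 6_B, 7_A]
  Pass 5: minimum 6_B is already at index 4; no swap -> [2_F, 4_C, 5_E, 6_D, 6_B, 7_A]
Final order: [2_F, 4_C, 5_E, 6_D, 6_B, 7_A]
Equal keys:
  value 6: originally 6_B, 6_D; after sorting 6_D, 6_B -> order changed
Equal keys were reordered, so Selection Sort is not stable: the long-range swap that moves the minimum into place can carry an element past an equal key. (One such input is enough; an unstable sort may happen to preserve order on other inputs, but it gives no guarantee.)
Answer: Not stable


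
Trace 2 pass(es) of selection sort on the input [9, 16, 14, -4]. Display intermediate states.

Pass 1: Select minimum -4 at index 3, swap -> [-4, 16, 14, 9]
Pass 2: Select minimum 9 at index 3, swap -> [-4, 9, 14, 16]


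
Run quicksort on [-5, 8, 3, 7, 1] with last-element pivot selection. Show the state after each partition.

Partition 1: pivot=1 at index 1 -> [-5, 1, 3, 7, 8]
Partition 2: pivot=8 at index 4 -> [-5, 1, 3, 7, 8]
Partition 3: pivot=7 at index 3 -> [-5, 1, 3, 7, 8]


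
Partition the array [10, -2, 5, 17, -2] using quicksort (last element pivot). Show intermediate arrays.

Partition 1: pivot=-2 at index 1 -> [-2, -2, 5, 17, 10]
Partition 2: pivot=10 at index 3 -> [-2, -2, 5, 10, 17]


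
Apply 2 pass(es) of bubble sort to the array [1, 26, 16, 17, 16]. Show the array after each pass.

After pass 1: [1, 16, 17, 16, 26] (3 swaps)
After pass 2: [1, 16, 16, 17, 26] (1 swaps)
Total swaps: 4


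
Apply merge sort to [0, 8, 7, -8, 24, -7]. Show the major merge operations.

Divide and conquer:
  Merge [8] + [7] -> [7, 8]
  Merge [0] + [7, 8] -> [0, 7, 8]
  Merge [24] + [-7] -> [-7, 24]
  Merge [-8] + [-7, 24] -> [-8, -7, 24]
  Merge [0, 7, 8] + [-8, -7, 24] -> [-8, -7, 0, 7, 8, 24]
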